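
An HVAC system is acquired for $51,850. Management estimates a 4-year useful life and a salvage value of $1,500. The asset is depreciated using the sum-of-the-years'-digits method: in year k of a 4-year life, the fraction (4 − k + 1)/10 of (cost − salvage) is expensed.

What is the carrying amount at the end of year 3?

$6,535

Depreciable base = $51,850 − $1,500 = $50,350.
Sum of the years' digits = 4+3+2+1 = 10.
Year 1: $50,350 × 4/10 = $20,140. Book value $31,710.
Year 2: $50,350 × 3/10 = $15,105. Book value $16,605.
Year 3: $50,350 × 2/10 = $10,070. Book value $6,535.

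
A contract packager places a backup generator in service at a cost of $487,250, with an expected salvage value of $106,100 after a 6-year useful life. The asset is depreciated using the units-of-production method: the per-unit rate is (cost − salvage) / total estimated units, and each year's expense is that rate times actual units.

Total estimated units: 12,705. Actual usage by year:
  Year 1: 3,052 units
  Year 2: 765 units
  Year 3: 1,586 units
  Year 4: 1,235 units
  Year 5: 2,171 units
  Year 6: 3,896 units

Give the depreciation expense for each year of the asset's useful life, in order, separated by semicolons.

$91,560; $22,950; $47,580; $37,050; $65,130; $116,880

Depreciable base = $487,250 − $106,100 = $381,150.
Rate = $381,150 / 12,705 units = $30 per unit.
Year 1: 3,052 × $30 = $91,560. Book value $395,690.
Year 2: 765 × $30 = $22,950. Book value $372,740.
Year 3: 1,586 × $30 = $47,580. Book value $325,160.
Year 4: 1,235 × $30 = $37,050. Book value $288,110.
Year 5: 2,171 × $30 = $65,130. Book value $222,980.
Year 6: 3,896 × $30 = $116,880. Book value $106,100.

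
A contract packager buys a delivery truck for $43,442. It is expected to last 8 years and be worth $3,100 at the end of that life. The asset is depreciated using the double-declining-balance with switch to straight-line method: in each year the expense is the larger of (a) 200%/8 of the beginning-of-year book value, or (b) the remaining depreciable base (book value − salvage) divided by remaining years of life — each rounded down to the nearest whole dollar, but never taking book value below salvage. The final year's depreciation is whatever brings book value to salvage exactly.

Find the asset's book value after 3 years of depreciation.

Depreciable base = $43,442 − $3,100 = $40,342.
Year 1: DB = ⌊$43,442 × 200%/8⌋ = $10,860; SL = ⌊$40,342/8⌋ = $5,042 → take DB $10,860. Book value $32,582.
Year 2: DB = ⌊$32,582 × 200%/8⌋ = $8,145; SL = ⌊$29,482/7⌋ = $4,211 → take DB $8,145. Book value $24,437.
Year 3: DB = ⌊$24,437 × 200%/8⌋ = $6,109; SL = ⌊$21,337/6⌋ = $3,556 → take DB $6,109. Book value $18,328.

$18,328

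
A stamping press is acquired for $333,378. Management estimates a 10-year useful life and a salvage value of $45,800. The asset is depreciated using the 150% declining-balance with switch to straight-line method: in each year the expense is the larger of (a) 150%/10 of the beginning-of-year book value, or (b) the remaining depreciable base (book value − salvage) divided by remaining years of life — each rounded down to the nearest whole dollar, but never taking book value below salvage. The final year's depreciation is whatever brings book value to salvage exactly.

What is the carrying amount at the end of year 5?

$147,923

Depreciable base = $333,378 − $45,800 = $287,578.
Year 1: DB = ⌊$333,378 × 150%/10⌋ = $50,006; SL = ⌊$287,578/10⌋ = $28,757 → take DB $50,006. Book value $283,372.
Year 2: DB = ⌊$283,372 × 150%/10⌋ = $42,505; SL = ⌊$237,572/9⌋ = $26,396 → take DB $42,505. Book value $240,867.
Year 3: DB = ⌊$240,867 × 150%/10⌋ = $36,130; SL = ⌊$195,067/8⌋ = $24,383 → take DB $36,130. Book value $204,737.
Year 4: DB = ⌊$204,737 × 150%/10⌋ = $30,710; SL = ⌊$158,937/7⌋ = $22,705 → take DB $30,710. Book value $174,027.
Year 5: DB = ⌊$174,027 × 150%/10⌋ = $26,104; SL = ⌊$128,227/6⌋ = $21,371 → take DB $26,104. Book value $147,923.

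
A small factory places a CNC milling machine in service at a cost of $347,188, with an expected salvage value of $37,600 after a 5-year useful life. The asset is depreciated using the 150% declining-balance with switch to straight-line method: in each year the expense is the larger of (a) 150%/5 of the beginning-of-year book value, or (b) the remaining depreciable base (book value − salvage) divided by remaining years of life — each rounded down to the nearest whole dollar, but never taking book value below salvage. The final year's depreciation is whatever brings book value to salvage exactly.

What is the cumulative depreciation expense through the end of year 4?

Depreciable base = $347,188 − $37,600 = $309,588.
Year 1: DB = ⌊$347,188 × 150%/5⌋ = $104,156; SL = ⌊$309,588/5⌋ = $61,917 → take DB $104,156. Book value $243,032.
Year 2: DB = ⌊$243,032 × 150%/5⌋ = $72,909; SL = ⌊$205,432/4⌋ = $51,358 → take DB $72,909. Book value $170,123.
Year 3: DB = ⌊$170,123 × 150%/5⌋ = $51,036; SL = ⌊$132,523/3⌋ = $44,174 → take DB $51,036. Book value $119,087.
Year 4: DB = ⌊$119,087 × 150%/5⌋ = $35,726; SL = ⌊$81,487/2⌋ = $40,743 → take SL $40,743. Book value $78,344.
Accumulated through year 4 = $347,188 − $78,344 = $268,844.

$268,844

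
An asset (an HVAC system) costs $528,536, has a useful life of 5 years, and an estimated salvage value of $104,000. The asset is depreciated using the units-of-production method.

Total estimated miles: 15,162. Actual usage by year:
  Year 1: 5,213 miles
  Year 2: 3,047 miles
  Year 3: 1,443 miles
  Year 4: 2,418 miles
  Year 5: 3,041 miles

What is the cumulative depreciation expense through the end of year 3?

$271,684

Depreciable base = $528,536 − $104,000 = $424,536.
Rate = $424,536 / 15,162 miles = $28 per mile.
Year 1: 5,213 × $28 = $145,964. Book value $382,572.
Year 2: 3,047 × $28 = $85,316. Book value $297,256.
Year 3: 1,443 × $28 = $40,404. Book value $256,852.
Accumulated through year 3 = $528,536 − $256,852 = $271,684.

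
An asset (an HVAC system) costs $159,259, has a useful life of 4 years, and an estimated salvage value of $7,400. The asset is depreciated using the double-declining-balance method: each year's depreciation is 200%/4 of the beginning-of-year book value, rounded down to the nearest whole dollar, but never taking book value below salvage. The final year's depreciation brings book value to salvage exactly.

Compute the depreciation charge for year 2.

$39,815

Depreciable base = $159,259 − $7,400 = $151,859.
Year 1: ⌊$159,259 × 200%/4⌋ = $79,629. Book value $79,630.
Year 2: ⌊$79,630 × 200%/4⌋ = $39,815. Book value $39,815.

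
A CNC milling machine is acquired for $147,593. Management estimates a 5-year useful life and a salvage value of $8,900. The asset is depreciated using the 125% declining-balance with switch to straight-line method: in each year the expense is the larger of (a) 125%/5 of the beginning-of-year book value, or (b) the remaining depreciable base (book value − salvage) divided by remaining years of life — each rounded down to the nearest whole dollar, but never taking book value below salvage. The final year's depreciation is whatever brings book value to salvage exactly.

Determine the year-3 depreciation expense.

$24,707

Depreciable base = $147,593 − $8,900 = $138,693.
Year 1: DB = ⌊$147,593 × 125%/5⌋ = $36,898; SL = ⌊$138,693/5⌋ = $27,738 → take DB $36,898. Book value $110,695.
Year 2: DB = ⌊$110,695 × 125%/5⌋ = $27,673; SL = ⌊$101,795/4⌋ = $25,448 → take DB $27,673. Book value $83,022.
Year 3: DB = ⌊$83,022 × 125%/5⌋ = $20,755; SL = ⌊$74,122/3⌋ = $24,707 → take SL $24,707. Book value $58,315.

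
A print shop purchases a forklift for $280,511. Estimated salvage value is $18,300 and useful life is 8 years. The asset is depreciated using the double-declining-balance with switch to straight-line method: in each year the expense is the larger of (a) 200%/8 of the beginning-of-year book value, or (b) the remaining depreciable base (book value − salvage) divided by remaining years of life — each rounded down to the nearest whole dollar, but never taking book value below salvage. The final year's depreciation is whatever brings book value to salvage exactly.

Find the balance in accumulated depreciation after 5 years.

$213,944

Depreciable base = $280,511 − $18,300 = $262,211.
Year 1: DB = ⌊$280,511 × 200%/8⌋ = $70,127; SL = ⌊$262,211/8⌋ = $32,776 → take DB $70,127. Book value $210,384.
Year 2: DB = ⌊$210,384 × 200%/8⌋ = $52,596; SL = ⌊$192,084/7⌋ = $27,440 → take DB $52,596. Book value $157,788.
Year 3: DB = ⌊$157,788 × 200%/8⌋ = $39,447; SL = ⌊$139,488/6⌋ = $23,248 → take DB $39,447. Book value $118,341.
Year 4: DB = ⌊$118,341 × 200%/8⌋ = $29,585; SL = ⌊$100,041/5⌋ = $20,008 → take DB $29,585. Book value $88,756.
Year 5: DB = ⌊$88,756 × 200%/8⌋ = $22,189; SL = ⌊$70,456/4⌋ = $17,614 → take DB $22,189. Book value $66,567.
Accumulated through year 5 = $280,511 − $66,567 = $213,944.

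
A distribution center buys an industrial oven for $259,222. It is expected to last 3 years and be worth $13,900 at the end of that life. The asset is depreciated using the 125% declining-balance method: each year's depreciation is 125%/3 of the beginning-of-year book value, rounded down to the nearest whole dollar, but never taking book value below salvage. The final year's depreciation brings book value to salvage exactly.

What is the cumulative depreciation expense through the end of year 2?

$171,014

Depreciable base = $259,222 − $13,900 = $245,322.
Year 1: ⌊$259,222 × 125%/3⌋ = $108,009. Book value $151,213.
Year 2: ⌊$151,213 × 125%/3⌋ = $63,005. Book value $88,208.
Accumulated through year 2 = $259,222 − $88,208 = $171,014.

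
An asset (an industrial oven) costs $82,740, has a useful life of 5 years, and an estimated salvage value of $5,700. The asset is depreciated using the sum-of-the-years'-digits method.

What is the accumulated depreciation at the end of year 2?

$46,224

Depreciable base = $82,740 − $5,700 = $77,040.
Sum of the years' digits = 5+4+3+2+1 = 15.
Year 1: $77,040 × 5/15 = $25,680. Book value $57,060.
Year 2: $77,040 × 4/15 = $20,544. Book value $36,516.
Accumulated through year 2 = $82,740 − $36,516 = $46,224.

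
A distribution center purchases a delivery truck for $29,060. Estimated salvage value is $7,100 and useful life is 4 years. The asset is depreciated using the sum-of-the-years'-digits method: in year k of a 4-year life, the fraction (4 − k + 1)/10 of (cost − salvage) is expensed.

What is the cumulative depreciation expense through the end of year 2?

$15,372

Depreciable base = $29,060 − $7,100 = $21,960.
Sum of the years' digits = 4+3+2+1 = 10.
Year 1: $21,960 × 4/10 = $8,784. Book value $20,276.
Year 2: $21,960 × 3/10 = $6,588. Book value $13,688.
Accumulated through year 2 = $29,060 − $13,688 = $15,372.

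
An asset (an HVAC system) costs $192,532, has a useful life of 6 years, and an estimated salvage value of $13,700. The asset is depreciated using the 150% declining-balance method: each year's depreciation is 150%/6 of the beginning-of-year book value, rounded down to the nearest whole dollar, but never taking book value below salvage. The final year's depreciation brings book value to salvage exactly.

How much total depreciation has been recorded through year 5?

Depreciable base = $192,532 − $13,700 = $178,832.
Year 1: ⌊$192,532 × 150%/6⌋ = $48,133. Book value $144,399.
Year 2: ⌊$144,399 × 150%/6⌋ = $36,099. Book value $108,300.
Year 3: ⌊$108,300 × 150%/6⌋ = $27,075. Book value $81,225.
Year 4: ⌊$81,225 × 150%/6⌋ = $20,306. Book value $60,919.
Year 5: ⌊$60,919 × 150%/6⌋ = $15,229. Book value $45,690.
Accumulated through year 5 = $192,532 − $45,690 = $146,842.

$146,842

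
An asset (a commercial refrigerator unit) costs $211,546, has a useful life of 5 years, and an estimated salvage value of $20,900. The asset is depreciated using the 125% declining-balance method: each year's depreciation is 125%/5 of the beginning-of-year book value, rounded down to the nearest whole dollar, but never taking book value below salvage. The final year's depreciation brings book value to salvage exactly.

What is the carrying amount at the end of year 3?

$89,247

Depreciable base = $211,546 − $20,900 = $190,646.
Year 1: ⌊$211,546 × 125%/5⌋ = $52,886. Book value $158,660.
Year 2: ⌊$158,660 × 125%/5⌋ = $39,665. Book value $118,995.
Year 3: ⌊$118,995 × 125%/5⌋ = $29,748. Book value $89,247.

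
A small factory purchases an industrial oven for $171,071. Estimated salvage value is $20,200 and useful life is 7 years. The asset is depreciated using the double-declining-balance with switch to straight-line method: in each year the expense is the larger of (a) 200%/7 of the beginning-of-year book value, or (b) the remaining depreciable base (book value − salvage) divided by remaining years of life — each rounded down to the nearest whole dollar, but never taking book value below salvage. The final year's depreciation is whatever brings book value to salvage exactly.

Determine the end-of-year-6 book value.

$22,722

Depreciable base = $171,071 − $20,200 = $150,871.
Year 1: DB = ⌊$171,071 × 200%/7⌋ = $48,877; SL = ⌊$150,871/7⌋ = $21,553 → take DB $48,877. Book value $122,194.
Year 2: DB = ⌊$122,194 × 200%/7⌋ = $34,912; SL = ⌊$101,994/6⌋ = $16,999 → take DB $34,912. Book value $87,282.
Year 3: DB = ⌊$87,282 × 200%/7⌋ = $24,937; SL = ⌊$67,082/5⌋ = $13,416 → take DB $24,937. Book value $62,345.
Year 4: DB = ⌊$62,345 × 200%/7⌋ = $17,812; SL = ⌊$42,145/4⌋ = $10,536 → take DB $17,812. Book value $44,533.
Year 5: DB = ⌊$44,533 × 200%/7⌋ = $12,723; SL = ⌊$24,333/3⌋ = $8,111 → take DB $12,723. Book value $31,810.
Year 6: DB = ⌊$31,810 × 200%/7⌋ = $9,088; SL = ⌊$11,610/2⌋ = $5,805 → take DB $9,088. Book value $22,722.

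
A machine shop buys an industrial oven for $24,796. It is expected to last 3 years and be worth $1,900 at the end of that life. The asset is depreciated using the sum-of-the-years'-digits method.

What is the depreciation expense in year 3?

$3,816

Depreciable base = $24,796 − $1,900 = $22,896.
Sum of the years' digits = 3+2+1 = 6.
Year 1: $22,896 × 3/6 = $11,448. Book value $13,348.
Year 2: $22,896 × 2/6 = $7,632. Book value $5,716.
Year 3: $22,896 × 1/6 = $3,816. Book value $1,900.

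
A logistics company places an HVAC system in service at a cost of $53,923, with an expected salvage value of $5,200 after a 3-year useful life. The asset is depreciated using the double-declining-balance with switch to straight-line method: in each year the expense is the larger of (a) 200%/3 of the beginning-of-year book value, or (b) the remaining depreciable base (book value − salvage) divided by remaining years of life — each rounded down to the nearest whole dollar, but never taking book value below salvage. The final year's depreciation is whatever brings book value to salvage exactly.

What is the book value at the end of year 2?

Depreciable base = $53,923 − $5,200 = $48,723.
Year 1: DB = ⌊$53,923 × 200%/3⌋ = $35,948; SL = ⌊$48,723/3⌋ = $16,241 → take DB $35,948. Book value $17,975.
Year 2: DB = ⌊$17,975 × 200%/3⌋ = $11,983; SL = ⌊$12,775/2⌋ = $6,387 → take DB $11,983. Book value $5,992.

$5,992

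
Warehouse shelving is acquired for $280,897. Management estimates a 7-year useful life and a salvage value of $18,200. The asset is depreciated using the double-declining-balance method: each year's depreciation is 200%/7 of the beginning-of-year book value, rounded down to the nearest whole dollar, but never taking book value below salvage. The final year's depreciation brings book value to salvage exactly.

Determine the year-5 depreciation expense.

$20,891

Depreciable base = $280,897 − $18,200 = $262,697.
Year 1: ⌊$280,897 × 200%/7⌋ = $80,256. Book value $200,641.
Year 2: ⌊$200,641 × 200%/7⌋ = $57,326. Book value $143,315.
Year 3: ⌊$143,315 × 200%/7⌋ = $40,947. Book value $102,368.
Year 4: ⌊$102,368 × 200%/7⌋ = $29,248. Book value $73,120.
Year 5: ⌊$73,120 × 200%/7⌋ = $20,891. Book value $52,229.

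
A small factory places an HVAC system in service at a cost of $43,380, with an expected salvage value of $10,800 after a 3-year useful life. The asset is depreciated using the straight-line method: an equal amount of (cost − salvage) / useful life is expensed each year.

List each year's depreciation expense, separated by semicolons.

$10,860; $10,860; $10,860

Depreciable base = $43,380 − $10,800 = $32,580.
Annual expense = $32,580 / 3 = $10,860.
End of year 1: book value $32,520.
End of year 2: book value $21,660.
End of year 3: book value $10,800.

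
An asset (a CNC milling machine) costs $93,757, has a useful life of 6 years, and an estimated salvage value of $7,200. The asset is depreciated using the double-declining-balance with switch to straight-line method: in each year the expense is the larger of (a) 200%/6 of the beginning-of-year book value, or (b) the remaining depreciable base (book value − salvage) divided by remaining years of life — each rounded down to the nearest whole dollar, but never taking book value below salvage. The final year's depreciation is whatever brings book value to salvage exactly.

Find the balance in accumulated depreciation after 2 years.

$52,087

Depreciable base = $93,757 − $7,200 = $86,557.
Year 1: DB = ⌊$93,757 × 200%/6⌋ = $31,252; SL = ⌊$86,557/6⌋ = $14,426 → take DB $31,252. Book value $62,505.
Year 2: DB = ⌊$62,505 × 200%/6⌋ = $20,835; SL = ⌊$55,305/5⌋ = $11,061 → take DB $20,835. Book value $41,670.
Accumulated through year 2 = $93,757 − $41,670 = $52,087.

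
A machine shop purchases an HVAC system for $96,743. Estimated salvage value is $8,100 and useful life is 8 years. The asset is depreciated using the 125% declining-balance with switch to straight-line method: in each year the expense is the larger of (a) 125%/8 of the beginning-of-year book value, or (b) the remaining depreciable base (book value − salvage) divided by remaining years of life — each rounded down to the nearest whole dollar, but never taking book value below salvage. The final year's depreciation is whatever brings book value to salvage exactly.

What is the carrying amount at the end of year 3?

$58,112

Depreciable base = $96,743 − $8,100 = $88,643.
Year 1: DB = ⌊$96,743 × 125%/8⌋ = $15,116; SL = ⌊$88,643/8⌋ = $11,080 → take DB $15,116. Book value $81,627.
Year 2: DB = ⌊$81,627 × 125%/8⌋ = $12,754; SL = ⌊$73,527/7⌋ = $10,503 → take DB $12,754. Book value $68,873.
Year 3: DB = ⌊$68,873 × 125%/8⌋ = $10,761; SL = ⌊$60,773/6⌋ = $10,128 → take DB $10,761. Book value $58,112.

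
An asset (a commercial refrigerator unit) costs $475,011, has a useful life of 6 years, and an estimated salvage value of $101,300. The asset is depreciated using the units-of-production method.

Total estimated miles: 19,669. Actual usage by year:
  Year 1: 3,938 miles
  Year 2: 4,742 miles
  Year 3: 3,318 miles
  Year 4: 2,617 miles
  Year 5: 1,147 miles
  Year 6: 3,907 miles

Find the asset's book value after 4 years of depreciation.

Depreciable base = $475,011 − $101,300 = $373,711.
Rate = $373,711 / 19,669 miles = $19 per mile.
Year 1: 3,938 × $19 = $74,822. Book value $400,189.
Year 2: 4,742 × $19 = $90,098. Book value $310,091.
Year 3: 3,318 × $19 = $63,042. Book value $247,049.
Year 4: 2,617 × $19 = $49,723. Book value $197,326.

$197,326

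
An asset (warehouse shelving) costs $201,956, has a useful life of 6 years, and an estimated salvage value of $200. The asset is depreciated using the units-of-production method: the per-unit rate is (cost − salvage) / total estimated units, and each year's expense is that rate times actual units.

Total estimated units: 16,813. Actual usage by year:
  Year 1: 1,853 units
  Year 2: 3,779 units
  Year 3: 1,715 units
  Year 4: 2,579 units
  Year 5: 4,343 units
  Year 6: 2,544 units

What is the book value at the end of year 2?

$134,372

Depreciable base = $201,956 − $200 = $201,756.
Rate = $201,756 / 16,813 units = $12 per unit.
Year 1: 1,853 × $12 = $22,236. Book value $179,720.
Year 2: 3,779 × $12 = $45,348. Book value $134,372.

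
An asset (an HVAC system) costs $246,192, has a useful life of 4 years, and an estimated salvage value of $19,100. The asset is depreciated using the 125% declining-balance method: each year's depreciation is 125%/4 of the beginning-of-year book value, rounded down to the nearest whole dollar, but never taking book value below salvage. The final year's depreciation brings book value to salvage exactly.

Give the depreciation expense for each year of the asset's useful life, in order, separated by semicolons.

Depreciable base = $246,192 − $19,100 = $227,092.
Year 1: ⌊$246,192 × 125%/4⌋ = $76,935. Book value $169,257.
Year 2: ⌊$169,257 × 125%/4⌋ = $52,892. Book value $116,365.
Year 3: ⌊$116,365 × 125%/4⌋ = $36,364. Book value $80,001.
Year 4 (final): $80,001 − $19,100 = $60,901. Book value $19,100.

$76,935; $52,892; $36,364; $60,901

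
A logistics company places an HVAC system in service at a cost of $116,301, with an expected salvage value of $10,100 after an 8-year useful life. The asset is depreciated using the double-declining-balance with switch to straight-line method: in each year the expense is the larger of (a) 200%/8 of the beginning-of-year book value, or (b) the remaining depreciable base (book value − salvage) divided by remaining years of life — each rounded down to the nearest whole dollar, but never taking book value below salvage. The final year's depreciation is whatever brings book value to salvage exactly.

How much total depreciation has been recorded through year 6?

$95,601

Depreciable base = $116,301 − $10,100 = $106,201.
Year 1: DB = ⌊$116,301 × 200%/8⌋ = $29,075; SL = ⌊$106,201/8⌋ = $13,275 → take DB $29,075. Book value $87,226.
Year 2: DB = ⌊$87,226 × 200%/8⌋ = $21,806; SL = ⌊$77,126/7⌋ = $11,018 → take DB $21,806. Book value $65,420.
Year 3: DB = ⌊$65,420 × 200%/8⌋ = $16,355; SL = ⌊$55,320/6⌋ = $9,220 → take DB $16,355. Book value $49,065.
Year 4: DB = ⌊$49,065 × 200%/8⌋ = $12,266; SL = ⌊$38,965/5⌋ = $7,793 → take DB $12,266. Book value $36,799.
Year 5: DB = ⌊$36,799 × 200%/8⌋ = $9,199; SL = ⌊$26,699/4⌋ = $6,674 → take DB $9,199. Book value $27,600.
Year 6: DB = ⌊$27,600 × 200%/8⌋ = $6,900; SL = ⌊$17,500/3⌋ = $5,833 → take DB $6,900. Book value $20,700.
Accumulated through year 6 = $116,301 − $20,700 = $95,601.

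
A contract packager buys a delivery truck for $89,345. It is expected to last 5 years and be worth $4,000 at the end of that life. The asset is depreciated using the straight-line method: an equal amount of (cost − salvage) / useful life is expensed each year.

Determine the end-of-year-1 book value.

Depreciable base = $89,345 − $4,000 = $85,345.
Annual expense = $85,345 / 5 = $17,069.
End of year 1: book value $72,276.

$72,276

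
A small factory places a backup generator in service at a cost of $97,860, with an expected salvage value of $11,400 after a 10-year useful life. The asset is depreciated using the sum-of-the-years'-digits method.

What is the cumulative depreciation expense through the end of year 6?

Depreciable base = $97,860 − $11,400 = $86,460.
Sum of the years' digits = 10+9+8+7+6+5+4+3+2+1 = 55.
Year 1: $86,460 × 10/55 = $15,720. Book value $82,140.
Year 2: $86,460 × 9/55 = $14,148. Book value $67,992.
Year 3: $86,460 × 8/55 = $12,576. Book value $55,416.
Year 4: $86,460 × 7/55 = $11,004. Book value $44,412.
Year 5: $86,460 × 6/55 = $9,432. Book value $34,980.
Year 6: $86,460 × 5/55 = $7,860. Book value $27,120.
Accumulated through year 6 = $97,860 − $27,120 = $70,740.

$70,740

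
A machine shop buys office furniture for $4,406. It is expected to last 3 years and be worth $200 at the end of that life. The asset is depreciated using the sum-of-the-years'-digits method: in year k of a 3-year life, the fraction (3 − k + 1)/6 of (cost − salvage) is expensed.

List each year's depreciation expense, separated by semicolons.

Depreciable base = $4,406 − $200 = $4,206.
Sum of the years' digits = 3+2+1 = 6.
Year 1: $4,206 × 3/6 = $2,103. Book value $2,303.
Year 2: $4,206 × 2/6 = $1,402. Book value $901.
Year 3: $4,206 × 1/6 = $701. Book value $200.

$2,103; $1,402; $701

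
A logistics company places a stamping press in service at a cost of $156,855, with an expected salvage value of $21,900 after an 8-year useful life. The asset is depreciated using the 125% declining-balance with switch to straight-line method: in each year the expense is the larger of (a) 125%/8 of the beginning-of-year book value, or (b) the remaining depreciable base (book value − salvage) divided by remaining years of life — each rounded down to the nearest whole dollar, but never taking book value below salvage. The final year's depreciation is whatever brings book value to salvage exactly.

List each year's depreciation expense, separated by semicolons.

$24,508; $20,679; $17,448; $14,721; $14,399; $14,400; $14,400; $14,400

Depreciable base = $156,855 − $21,900 = $134,955.
Year 1: DB = ⌊$156,855 × 125%/8⌋ = $24,508; SL = ⌊$134,955/8⌋ = $16,869 → take DB $24,508. Book value $132,347.
Year 2: DB = ⌊$132,347 × 125%/8⌋ = $20,679; SL = ⌊$110,447/7⌋ = $15,778 → take DB $20,679. Book value $111,668.
Year 3: DB = ⌊$111,668 × 125%/8⌋ = $17,448; SL = ⌊$89,768/6⌋ = $14,961 → take DB $17,448. Book value $94,220.
Year 4: DB = ⌊$94,220 × 125%/8⌋ = $14,721; SL = ⌊$72,320/5⌋ = $14,464 → take DB $14,721. Book value $79,499.
Year 5: DB = ⌊$79,499 × 125%/8⌋ = $12,421; SL = ⌊$57,599/4⌋ = $14,399 → take SL $14,399. Book value $65,100.
Year 6: DB = ⌊$65,100 × 125%/8⌋ = $10,171; SL = ⌊$43,200/3⌋ = $14,400 → take SL $14,400. Book value $50,700.
Year 7: DB = ⌊$50,700 × 125%/8⌋ = $7,921; SL = ⌊$28,800/2⌋ = $14,400 → take SL $14,400. Book value $36,300.
Year 8 (final): $36,300 − $21,900 = $14,400. Book value $21,900.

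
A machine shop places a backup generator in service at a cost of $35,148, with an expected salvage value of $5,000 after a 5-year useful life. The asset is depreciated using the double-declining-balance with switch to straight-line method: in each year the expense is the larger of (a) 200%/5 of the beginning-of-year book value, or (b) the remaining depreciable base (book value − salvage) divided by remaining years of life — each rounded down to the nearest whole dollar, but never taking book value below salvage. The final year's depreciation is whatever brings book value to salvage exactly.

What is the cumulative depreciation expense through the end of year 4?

Depreciable base = $35,148 − $5,000 = $30,148.
Year 1: DB = ⌊$35,148 × 200%/5⌋ = $14,059; SL = ⌊$30,148/5⌋ = $6,029 → take DB $14,059. Book value $21,089.
Year 2: DB = ⌊$21,089 × 200%/5⌋ = $8,435; SL = ⌊$16,089/4⌋ = $4,022 → take DB $8,435. Book value $12,654.
Year 3: DB = ⌊$12,654 × 200%/5⌋ = $5,061; SL = ⌊$7,654/3⌋ = $2,551 → take DB $5,061. Book value $7,593.
Year 4: DB = ⌊$7,593 × 200%/5⌋ = $3,037; SL = ⌊$2,593/2⌋ = $1,296 → take DB $3,037, capped at $2,593. Book value $5,000.
Accumulated through year 4 = $35,148 − $5,000 = $30,148.

$30,148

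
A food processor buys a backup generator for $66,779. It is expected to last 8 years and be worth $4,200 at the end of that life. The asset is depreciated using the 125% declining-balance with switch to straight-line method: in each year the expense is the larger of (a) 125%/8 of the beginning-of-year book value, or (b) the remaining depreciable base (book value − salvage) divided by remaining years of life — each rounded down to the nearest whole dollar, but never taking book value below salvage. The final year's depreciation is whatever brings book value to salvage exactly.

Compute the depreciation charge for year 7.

Depreciable base = $66,779 − $4,200 = $62,579.
Year 1: DB = ⌊$66,779 × 125%/8⌋ = $10,434; SL = ⌊$62,579/8⌋ = $7,822 → take DB $10,434. Book value $56,345.
Year 2: DB = ⌊$56,345 × 125%/8⌋ = $8,803; SL = ⌊$52,145/7⌋ = $7,449 → take DB $8,803. Book value $47,542.
Year 3: DB = ⌊$47,542 × 125%/8⌋ = $7,428; SL = ⌊$43,342/6⌋ = $7,223 → take DB $7,428. Book value $40,114.
Year 4: DB = ⌊$40,114 × 125%/8⌋ = $6,267; SL = ⌊$35,914/5⌋ = $7,182 → take SL $7,182. Book value $32,932.
Year 5: DB = ⌊$32,932 × 125%/8⌋ = $5,145; SL = ⌊$28,732/4⌋ = $7,183 → take SL $7,183. Book value $25,749.
Year 6: DB = ⌊$25,749 × 125%/8⌋ = $4,023; SL = ⌊$21,549/3⌋ = $7,183 → take SL $7,183. Book value $18,566.
Year 7: DB = ⌊$18,566 × 125%/8⌋ = $2,900; SL = ⌊$14,366/2⌋ = $7,183 → take SL $7,183. Book value $11,383.

$7,183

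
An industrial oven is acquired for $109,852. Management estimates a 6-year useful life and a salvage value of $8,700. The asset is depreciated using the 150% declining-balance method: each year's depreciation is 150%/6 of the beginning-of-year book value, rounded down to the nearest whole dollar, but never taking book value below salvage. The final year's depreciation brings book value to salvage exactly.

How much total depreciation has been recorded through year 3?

Depreciable base = $109,852 − $8,700 = $101,152.
Year 1: ⌊$109,852 × 150%/6⌋ = $27,463. Book value $82,389.
Year 2: ⌊$82,389 × 150%/6⌋ = $20,597. Book value $61,792.
Year 3: ⌊$61,792 × 150%/6⌋ = $15,448. Book value $46,344.
Accumulated through year 3 = $109,852 − $46,344 = $63,508.

$63,508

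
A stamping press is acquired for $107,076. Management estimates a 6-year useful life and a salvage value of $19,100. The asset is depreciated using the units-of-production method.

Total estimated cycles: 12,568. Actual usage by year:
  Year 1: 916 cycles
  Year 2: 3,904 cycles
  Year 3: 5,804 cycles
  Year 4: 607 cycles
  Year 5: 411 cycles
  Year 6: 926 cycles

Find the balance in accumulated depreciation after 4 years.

Depreciable base = $107,076 − $19,100 = $87,976.
Rate = $87,976 / 12,568 cycles = $7 per cycle.
Year 1: 916 × $7 = $6,412. Book value $100,664.
Year 2: 3,904 × $7 = $27,328. Book value $73,336.
Year 3: 5,804 × $7 = $40,628. Book value $32,708.
Year 4: 607 × $7 = $4,249. Book value $28,459.
Accumulated through year 4 = $107,076 − $28,459 = $78,617.

$78,617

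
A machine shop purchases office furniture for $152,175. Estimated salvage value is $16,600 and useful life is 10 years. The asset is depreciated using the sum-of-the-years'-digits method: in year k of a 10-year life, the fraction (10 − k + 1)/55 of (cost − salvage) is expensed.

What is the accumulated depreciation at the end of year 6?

$110,925

Depreciable base = $152,175 − $16,600 = $135,575.
Sum of the years' digits = 10+9+8+7+6+5+4+3+2+1 = 55.
Year 1: $135,575 × 10/55 = $24,650. Book value $127,525.
Year 2: $135,575 × 9/55 = $22,185. Book value $105,340.
Year 3: $135,575 × 8/55 = $19,720. Book value $85,620.
Year 4: $135,575 × 7/55 = $17,255. Book value $68,365.
Year 5: $135,575 × 6/55 = $14,790. Book value $53,575.
Year 6: $135,575 × 5/55 = $12,325. Book value $41,250.
Accumulated through year 6 = $152,175 − $41,250 = $110,925.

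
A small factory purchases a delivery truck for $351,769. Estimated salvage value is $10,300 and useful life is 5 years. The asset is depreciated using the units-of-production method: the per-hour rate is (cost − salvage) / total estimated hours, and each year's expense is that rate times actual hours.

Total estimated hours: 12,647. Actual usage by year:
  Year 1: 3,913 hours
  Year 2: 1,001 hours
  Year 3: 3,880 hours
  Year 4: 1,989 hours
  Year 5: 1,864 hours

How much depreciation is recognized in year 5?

$50,328

Depreciable base = $351,769 − $10,300 = $341,469.
Rate = $341,469 / 12,647 hours = $27 per hour.
Year 1: 3,913 × $27 = $105,651. Book value $246,118.
Year 2: 1,001 × $27 = $27,027. Book value $219,091.
Year 3: 3,880 × $27 = $104,760. Book value $114,331.
Year 4: 1,989 × $27 = $53,703. Book value $60,628.
Year 5: 1,864 × $27 = $50,328. Book value $10,300.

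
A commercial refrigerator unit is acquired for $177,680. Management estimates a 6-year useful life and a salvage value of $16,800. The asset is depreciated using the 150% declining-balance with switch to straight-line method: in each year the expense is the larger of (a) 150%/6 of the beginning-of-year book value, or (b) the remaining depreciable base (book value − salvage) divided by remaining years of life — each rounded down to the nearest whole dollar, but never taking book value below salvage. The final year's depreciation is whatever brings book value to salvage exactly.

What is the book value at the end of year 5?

Depreciable base = $177,680 − $16,800 = $160,880.
Year 1: DB = ⌊$177,680 × 150%/6⌋ = $44,420; SL = ⌊$160,880/6⌋ = $26,813 → take DB $44,420. Book value $133,260.
Year 2: DB = ⌊$133,260 × 150%/6⌋ = $33,315; SL = ⌊$116,460/5⌋ = $23,292 → take DB $33,315. Book value $99,945.
Year 3: DB = ⌊$99,945 × 150%/6⌋ = $24,986; SL = ⌊$83,145/4⌋ = $20,786 → take DB $24,986. Book value $74,959.
Year 4: DB = ⌊$74,959 × 150%/6⌋ = $18,739; SL = ⌊$58,159/3⌋ = $19,386 → take SL $19,386. Book value $55,573.
Year 5: DB = ⌊$55,573 × 150%/6⌋ = $13,893; SL = ⌊$38,773/2⌋ = $19,386 → take SL $19,386. Book value $36,187.

$36,187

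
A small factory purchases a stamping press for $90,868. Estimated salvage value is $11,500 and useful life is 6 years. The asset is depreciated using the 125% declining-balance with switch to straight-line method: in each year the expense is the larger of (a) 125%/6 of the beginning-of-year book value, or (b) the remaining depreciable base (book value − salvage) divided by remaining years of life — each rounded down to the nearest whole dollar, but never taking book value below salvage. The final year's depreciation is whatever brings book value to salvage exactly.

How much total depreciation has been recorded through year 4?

$56,976

Depreciable base = $90,868 − $11,500 = $79,368.
Year 1: DB = ⌊$90,868 × 125%/6⌋ = $18,930; SL = ⌊$79,368/6⌋ = $13,228 → take DB $18,930. Book value $71,938.
Year 2: DB = ⌊$71,938 × 125%/6⌋ = $14,987; SL = ⌊$60,438/5⌋ = $12,087 → take DB $14,987. Book value $56,951.
Year 3: DB = ⌊$56,951 × 125%/6⌋ = $11,864; SL = ⌊$45,451/4⌋ = $11,362 → take DB $11,864. Book value $45,087.
Year 4: DB = ⌊$45,087 × 125%/6⌋ = $9,393; SL = ⌊$33,587/3⌋ = $11,195 → take SL $11,195. Book value $33,892.
Accumulated through year 4 = $90,868 − $33,892 = $56,976.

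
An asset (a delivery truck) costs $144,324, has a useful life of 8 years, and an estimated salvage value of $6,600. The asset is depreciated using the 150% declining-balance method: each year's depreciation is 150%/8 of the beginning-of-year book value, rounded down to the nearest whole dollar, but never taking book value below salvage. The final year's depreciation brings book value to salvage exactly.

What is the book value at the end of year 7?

Depreciable base = $144,324 − $6,600 = $137,724.
Year 1: ⌊$144,324 × 150%/8⌋ = $27,060. Book value $117,264.
Year 2: ⌊$117,264 × 150%/8⌋ = $21,987. Book value $95,277.
Year 3: ⌊$95,277 × 150%/8⌋ = $17,864. Book value $77,413.
Year 4: ⌊$77,413 × 150%/8⌋ = $14,514. Book value $62,899.
Year 5: ⌊$62,899 × 150%/8⌋ = $11,793. Book value $51,106.
Year 6: ⌊$51,106 × 150%/8⌋ = $9,582. Book value $41,524.
Year 7: ⌊$41,524 × 150%/8⌋ = $7,785. Book value $33,739.

$33,739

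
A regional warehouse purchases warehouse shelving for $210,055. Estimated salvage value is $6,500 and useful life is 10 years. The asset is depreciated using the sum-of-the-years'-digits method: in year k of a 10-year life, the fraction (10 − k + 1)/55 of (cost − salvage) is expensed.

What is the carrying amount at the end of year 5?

Depreciable base = $210,055 − $6,500 = $203,555.
Sum of the years' digits = 10+9+8+7+6+5+4+3+2+1 = 55.
Year 1: $203,555 × 10/55 = $37,010. Book value $173,045.
Year 2: $203,555 × 9/55 = $33,309. Book value $139,736.
Year 3: $203,555 × 8/55 = $29,608. Book value $110,128.
Year 4: $203,555 × 7/55 = $25,907. Book value $84,221.
Year 5: $203,555 × 6/55 = $22,206. Book value $62,015.

$62,015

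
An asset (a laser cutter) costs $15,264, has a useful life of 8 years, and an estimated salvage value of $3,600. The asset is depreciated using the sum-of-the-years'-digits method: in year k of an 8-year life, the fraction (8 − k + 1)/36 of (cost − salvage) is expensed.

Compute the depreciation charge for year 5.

$1,296

Depreciable base = $15,264 − $3,600 = $11,664.
Sum of the years' digits = 8+7+6+5+4+3+2+1 = 36.
Year 1: $11,664 × 8/36 = $2,592. Book value $12,672.
Year 2: $11,664 × 7/36 = $2,268. Book value $10,404.
Year 3: $11,664 × 6/36 = $1,944. Book value $8,460.
Year 4: $11,664 × 5/36 = $1,620. Book value $6,840.
Year 5: $11,664 × 4/36 = $1,296. Book value $5,544.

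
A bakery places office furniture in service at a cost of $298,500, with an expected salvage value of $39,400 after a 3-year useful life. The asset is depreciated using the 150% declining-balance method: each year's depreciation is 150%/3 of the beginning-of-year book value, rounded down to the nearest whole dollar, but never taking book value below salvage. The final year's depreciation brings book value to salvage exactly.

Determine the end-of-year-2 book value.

Depreciable base = $298,500 − $39,400 = $259,100.
Year 1: ⌊$298,500 × 150%/3⌋ = $149,250. Book value $149,250.
Year 2: ⌊$149,250 × 150%/3⌋ = $74,625. Book value $74,625.

$74,625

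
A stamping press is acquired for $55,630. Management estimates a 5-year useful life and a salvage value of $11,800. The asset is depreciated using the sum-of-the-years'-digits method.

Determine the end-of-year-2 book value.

Depreciable base = $55,630 − $11,800 = $43,830.
Sum of the years' digits = 5+4+3+2+1 = 15.
Year 1: $43,830 × 5/15 = $14,610. Book value $41,020.
Year 2: $43,830 × 4/15 = $11,688. Book value $29,332.

$29,332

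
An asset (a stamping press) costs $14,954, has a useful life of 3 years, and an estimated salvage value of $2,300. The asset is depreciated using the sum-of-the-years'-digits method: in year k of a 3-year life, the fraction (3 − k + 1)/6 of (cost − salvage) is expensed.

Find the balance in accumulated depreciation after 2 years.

Depreciable base = $14,954 − $2,300 = $12,654.
Sum of the years' digits = 3+2+1 = 6.
Year 1: $12,654 × 3/6 = $6,327. Book value $8,627.
Year 2: $12,654 × 2/6 = $4,218. Book value $4,409.
Accumulated through year 2 = $14,954 − $4,409 = $10,545.

$10,545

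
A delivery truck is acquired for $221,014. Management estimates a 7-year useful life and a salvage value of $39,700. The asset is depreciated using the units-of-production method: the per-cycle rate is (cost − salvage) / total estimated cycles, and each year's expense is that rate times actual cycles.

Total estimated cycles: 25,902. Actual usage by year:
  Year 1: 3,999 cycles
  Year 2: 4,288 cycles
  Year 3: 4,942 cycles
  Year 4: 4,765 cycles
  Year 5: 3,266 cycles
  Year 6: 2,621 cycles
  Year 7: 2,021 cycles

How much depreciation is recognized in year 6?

$18,347

Depreciable base = $221,014 − $39,700 = $181,314.
Rate = $181,314 / 25,902 cycles = $7 per cycle.
Year 1: 3,999 × $7 = $27,993. Book value $193,021.
Year 2: 4,288 × $7 = $30,016. Book value $163,005.
Year 3: 4,942 × $7 = $34,594. Book value $128,411.
Year 4: 4,765 × $7 = $33,355. Book value $95,056.
Year 5: 3,266 × $7 = $22,862. Book value $72,194.
Year 6: 2,621 × $7 = $18,347. Book value $53,847.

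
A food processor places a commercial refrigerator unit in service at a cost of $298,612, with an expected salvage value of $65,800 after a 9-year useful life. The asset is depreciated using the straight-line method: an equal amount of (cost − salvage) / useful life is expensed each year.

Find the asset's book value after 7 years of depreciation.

$117,536

Depreciable base = $298,612 − $65,800 = $232,812.
Annual expense = $232,812 / 9 = $25,868.
End of year 1: book value $272,744.
End of year 2: book value $246,876.
End of year 3: book value $221,008.
End of year 4: book value $195,140.
End of year 5: book value $169,272.
End of year 6: book value $143,404.
End of year 7: book value $117,536.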